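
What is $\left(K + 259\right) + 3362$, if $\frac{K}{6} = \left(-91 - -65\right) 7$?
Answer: $2529$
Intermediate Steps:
$K = -1092$ ($K = 6 \left(-91 - -65\right) 7 = 6 \left(-91 + 65\right) 7 = 6 \left(\left(-26\right) 7\right) = 6 \left(-182\right) = -1092$)
$\left(K + 259\right) + 3362 = \left(-1092 + 259\right) + 3362 = -833 + 3362 = 2529$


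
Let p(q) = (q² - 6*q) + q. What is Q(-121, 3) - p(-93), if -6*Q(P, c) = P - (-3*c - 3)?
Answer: -54575/6 ≈ -9095.8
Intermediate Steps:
Q(P, c) = -½ - c/2 - P/6 (Q(P, c) = -(P - (-3*c - 3))/6 = -(P - (-3 - 3*c))/6 = -(P + (3 + 3*c))/6 = -(3 + P + 3*c)/6 = -½ - c/2 - P/6)
p(q) = q² - 5*q
Q(-121, 3) - p(-93) = (-½ - ½*3 - ⅙*(-121)) - (-93)*(-5 - 93) = (-½ - 3/2 + 121/6) - (-93)*(-98) = 109/6 - 1*9114 = 109/6 - 9114 = -54575/6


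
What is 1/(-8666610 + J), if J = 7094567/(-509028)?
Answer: -509028/4411554249647 ≈ -1.1539e-7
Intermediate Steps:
J = -7094567/509028 (J = 7094567*(-1/509028) = -7094567/509028 ≈ -13.937)
1/(-8666610 + J) = 1/(-8666610 - 7094567/509028) = 1/(-4411554249647/509028) = -509028/4411554249647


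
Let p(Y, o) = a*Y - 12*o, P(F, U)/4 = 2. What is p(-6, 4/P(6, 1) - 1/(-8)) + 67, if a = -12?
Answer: 263/2 ≈ 131.50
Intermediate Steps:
P(F, U) = 8 (P(F, U) = 4*2 = 8)
p(Y, o) = -12*Y - 12*o
p(-6, 4/P(6, 1) - 1/(-8)) + 67 = (-12*(-6) - 12*(4/8 - 1/(-8))) + 67 = (72 - 12*(4*(1/8) - 1*(-1/8))) + 67 = (72 - 12*(1/2 + 1/8)) + 67 = (72 - 12*5/8) + 67 = (72 - 15/2) + 67 = 129/2 + 67 = 263/2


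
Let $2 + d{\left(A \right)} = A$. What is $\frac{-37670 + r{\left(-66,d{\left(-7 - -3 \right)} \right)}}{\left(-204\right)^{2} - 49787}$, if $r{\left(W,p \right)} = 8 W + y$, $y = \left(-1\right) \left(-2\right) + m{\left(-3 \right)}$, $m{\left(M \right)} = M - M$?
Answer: $\frac{38196}{8171} \approx 4.6746$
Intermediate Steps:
$m{\left(M \right)} = 0$
$d{\left(A \right)} = -2 + A$
$y = 2$ ($y = \left(-1\right) \left(-2\right) + 0 = 2 + 0 = 2$)
$r{\left(W,p \right)} = 2 + 8 W$ ($r{\left(W,p \right)} = 8 W + 2 = 2 + 8 W$)
$\frac{-37670 + r{\left(-66,d{\left(-7 - -3 \right)} \right)}}{\left(-204\right)^{2} - 49787} = \frac{-37670 + \left(2 + 8 \left(-66\right)\right)}{\left(-204\right)^{2} - 49787} = \frac{-37670 + \left(2 - 528\right)}{41616 - 49787} = \frac{-37670 - 526}{-8171} = \left(-38196\right) \left(- \frac{1}{8171}\right) = \frac{38196}{8171}$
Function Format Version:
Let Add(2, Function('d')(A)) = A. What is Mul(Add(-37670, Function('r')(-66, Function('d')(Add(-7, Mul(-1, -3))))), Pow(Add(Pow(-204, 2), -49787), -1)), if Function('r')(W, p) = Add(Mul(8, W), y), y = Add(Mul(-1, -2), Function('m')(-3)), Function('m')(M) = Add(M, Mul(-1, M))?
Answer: Rational(38196, 8171) ≈ 4.6746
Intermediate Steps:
Function('m')(M) = 0
Function('d')(A) = Add(-2, A)
y = 2 (y = Add(Mul(-1, -2), 0) = Add(2, 0) = 2)
Function('r')(W, p) = Add(2, Mul(8, W)) (Function('r')(W, p) = Add(Mul(8, W), 2) = Add(2, Mul(8, W)))
Mul(Add(-37670, Function('r')(-66, Function('d')(Add(-7, Mul(-1, -3))))), Pow(Add(Pow(-204, 2), -49787), -1)) = Mul(Add(-37670, Add(2, Mul(8, -66))), Pow(Add(Pow(-204, 2), -49787), -1)) = Mul(Add(-37670, Add(2, -528)), Pow(Add(41616, -49787), -1)) = Mul(Add(-37670, -526), Pow(-8171, -1)) = Mul(-38196, Rational(-1, 8171)) = Rational(38196, 8171)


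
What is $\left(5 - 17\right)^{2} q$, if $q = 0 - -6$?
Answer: $864$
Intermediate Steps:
$q = 6$ ($q = 0 + 6 = 6$)
$\left(5 - 17\right)^{2} q = \left(5 - 17\right)^{2} \cdot 6 = \left(-12\right)^{2} \cdot 6 = 144 \cdot 6 = 864$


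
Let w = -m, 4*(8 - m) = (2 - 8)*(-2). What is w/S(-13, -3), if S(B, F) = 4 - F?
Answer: -5/7 ≈ -0.71429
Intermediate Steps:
m = 5 (m = 8 - (2 - 8)*(-2)/4 = 8 - (-3)*(-2)/2 = 8 - ¼*12 = 8 - 3 = 5)
w = -5 (w = -1*5 = -5)
w/S(-13, -3) = -5/(4 - 1*(-3)) = -5/(4 + 3) = -5/7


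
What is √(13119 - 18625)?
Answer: I*√5506 ≈ 74.202*I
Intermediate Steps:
√(13119 - 18625) = √(-5506) = I*√5506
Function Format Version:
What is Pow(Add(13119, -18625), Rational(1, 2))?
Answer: Mul(I, Pow(5506, Rational(1, 2))) ≈ Mul(74.202, I)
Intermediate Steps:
Pow(Add(13119, -18625), Rational(1, 2)) = Pow(-5506, Rational(1, 2)) = Mul(I, Pow(5506, Rational(1, 2)))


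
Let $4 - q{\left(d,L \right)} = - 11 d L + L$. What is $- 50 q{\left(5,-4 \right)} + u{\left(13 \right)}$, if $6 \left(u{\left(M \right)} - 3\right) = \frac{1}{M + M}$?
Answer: $\frac{1654069}{156} \approx 10603.0$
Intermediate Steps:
$u{\left(M \right)} = 3 + \frac{1}{12 M}$ ($u{\left(M \right)} = 3 + \frac{1}{6 \left(M + M\right)} = 3 + \frac{1}{6 \cdot 2 M} = 3 + \frac{\frac{1}{2} \frac{1}{M}}{6} = 3 + \frac{1}{12 M}$)
$q{\left(d,L \right)} = 4 - L + 11 L d$ ($q{\left(d,L \right)} = 4 - \left(- 11 d L + L\right) = 4 - \left(- 11 L d + L\right) = 4 - \left(L - 11 L d\right) = 4 + \left(- L + 11 L d\right) = 4 - L + 11 L d$)
$- 50 q{\left(5,-4 \right)} + u{\left(13 \right)} = - 50 \left(4 - -4 + 11 \left(-4\right) 5\right) + \left(3 + \frac{1}{12 \cdot 13}\right) = - 50 \left(4 + 4 - 220\right) + \left(3 + \frac{1}{12} \cdot \frac{1}{13}\right) = \left(-50\right) \left(-212\right) + \left(3 + \frac{1}{156}\right) = 10600 + \frac{469}{156} = \frac{1654069}{156}$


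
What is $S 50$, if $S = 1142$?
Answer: $57100$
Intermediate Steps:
$S 50 = 1142 \cdot 50 = 57100$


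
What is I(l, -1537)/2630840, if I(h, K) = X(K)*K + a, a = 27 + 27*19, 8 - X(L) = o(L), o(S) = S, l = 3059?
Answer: -474825/526168 ≈ -0.90242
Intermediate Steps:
X(L) = 8 - L
a = 540 (a = 27 + 513 = 540)
I(h, K) = 540 + K*(8 - K) (I(h, K) = (8 - K)*K + 540 = K*(8 - K) + 540 = 540 + K*(8 - K))
I(l, -1537)/2630840 = (540 - 1*(-1537)*(-8 - 1537))/2630840 = (540 - 1*(-1537)*(-1545))*(1/2630840) = (540 - 2374665)*(1/2630840) = -2374125*1/2630840 = -474825/526168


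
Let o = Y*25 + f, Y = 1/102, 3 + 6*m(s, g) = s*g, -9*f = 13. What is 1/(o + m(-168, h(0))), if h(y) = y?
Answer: -153/260 ≈ -0.58846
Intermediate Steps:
f = -13/9 (f = -1/9*13 = -13/9 ≈ -1.4444)
m(s, g) = -1/2 + g*s/6 (m(s, g) = -1/2 + (s*g)/6 = -1/2 + (g*s)/6 = -1/2 + g*s/6)
Y = 1/102 ≈ 0.0098039
o = -367/306 (o = (1/102)*25 - 13/9 = 25/102 - 13/9 = -367/306 ≈ -1.1993)
1/(o + m(-168, h(0))) = 1/(-367/306 + (-1/2 + (1/6)*0*(-168))) = 1/(-367/306 + (-1/2 + 0)) = 1/(-367/306 - 1/2) = 1/(-260/153) = -153/260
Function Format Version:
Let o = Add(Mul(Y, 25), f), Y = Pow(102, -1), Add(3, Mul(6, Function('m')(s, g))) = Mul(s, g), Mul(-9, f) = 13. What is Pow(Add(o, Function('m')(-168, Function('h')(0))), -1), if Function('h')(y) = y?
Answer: Rational(-153, 260) ≈ -0.58846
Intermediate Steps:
f = Rational(-13, 9) (f = Mul(Rational(-1, 9), 13) = Rational(-13, 9) ≈ -1.4444)
Function('m')(s, g) = Add(Rational(-1, 2), Mul(Rational(1, 6), g, s)) (Function('m')(s, g) = Add(Rational(-1, 2), Mul(Rational(1, 6), Mul(s, g))) = Add(Rational(-1, 2), Mul(Rational(1, 6), Mul(g, s))) = Add(Rational(-1, 2), Mul(Rational(1, 6), g, s)))
Y = Rational(1, 102) ≈ 0.0098039
o = Rational(-367, 306) (o = Add(Mul(Rational(1, 102), 25), Rational(-13, 9)) = Add(Rational(25, 102), Rational(-13, 9)) = Rational(-367, 306) ≈ -1.1993)
Pow(Add(o, Function('m')(-168, Function('h')(0))), -1) = Pow(Add(Rational(-367, 306), Add(Rational(-1, 2), Mul(Rational(1, 6), 0, -168))), -1) = Pow(Add(Rational(-367, 306), Add(Rational(-1, 2), 0)), -1) = Pow(Add(Rational(-367, 306), Rational(-1, 2)), -1) = Pow(Rational(-260, 153), -1) = Rational(-153, 260)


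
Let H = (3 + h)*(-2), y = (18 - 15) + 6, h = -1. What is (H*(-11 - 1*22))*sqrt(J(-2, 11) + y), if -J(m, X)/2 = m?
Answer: 132*sqrt(13) ≈ 475.93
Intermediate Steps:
J(m, X) = -2*m
y = 9 (y = 3 + 6 = 9)
H = -4 (H = (3 - 1)*(-2) = 2*(-2) = -4)
(H*(-11 - 1*22))*sqrt(J(-2, 11) + y) = (-4*(-11 - 1*22))*sqrt(-2*(-2) + 9) = (-4*(-11 - 22))*sqrt(4 + 9) = (-4*(-33))*sqrt(13) = 132*sqrt(13)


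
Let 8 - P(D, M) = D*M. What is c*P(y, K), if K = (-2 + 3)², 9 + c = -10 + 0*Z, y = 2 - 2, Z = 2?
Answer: -152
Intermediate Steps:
y = 0
c = -19 (c = -9 + (-10 + 0*2) = -9 + (-10 + 0) = -9 - 10 = -19)
K = 1 (K = 1² = 1)
P(D, M) = 8 - D*M
c*P(y, K) = -19*(8 - 1*0*1) = -19*(8 + 0) = -19*8 = -152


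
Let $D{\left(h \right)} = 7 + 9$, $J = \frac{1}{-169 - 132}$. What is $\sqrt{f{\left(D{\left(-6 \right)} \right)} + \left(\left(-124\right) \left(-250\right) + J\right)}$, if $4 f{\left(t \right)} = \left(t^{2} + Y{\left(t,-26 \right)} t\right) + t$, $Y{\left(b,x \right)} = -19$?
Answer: $\frac{\sqrt{2807905891}}{301} \approx 176.05$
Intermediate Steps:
$J = - \frac{1}{301}$ ($J = \frac{1}{-301} = - \frac{1}{301} \approx -0.0033223$)
$D{\left(h \right)} = 16$
$f{\left(t \right)} = - \frac{9 t}{2} + \frac{t^{2}}{4}$ ($f{\left(t \right)} = \frac{\left(t^{2} - 19 t\right) + t}{4} = \frac{t^{2} - 18 t}{4} = - \frac{9 t}{2} + \frac{t^{2}}{4}$)
$\sqrt{f{\left(D{\left(-6 \right)} \right)} + \left(\left(-124\right) \left(-250\right) + J\right)} = \sqrt{\frac{1}{4} \cdot 16 \left(-18 + 16\right) - - \frac{9330999}{301}} = \sqrt{\frac{1}{4} \cdot 16 \left(-2\right) + \left(31000 - \frac{1}{301}\right)} = \sqrt{-8 + \frac{9330999}{301}} = \sqrt{\frac{9328591}{301}} = \frac{\sqrt{2807905891}}{301}$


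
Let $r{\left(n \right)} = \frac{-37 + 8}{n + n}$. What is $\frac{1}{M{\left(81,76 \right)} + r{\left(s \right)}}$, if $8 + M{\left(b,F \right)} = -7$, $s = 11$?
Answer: $- \frac{22}{359} \approx -0.061281$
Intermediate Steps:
$M{\left(b,F \right)} = -15$ ($M{\left(b,F \right)} = -8 - 7 = -15$)
$r{\left(n \right)} = - \frac{29}{2 n}$
$\frac{1}{M{\left(81,76 \right)} + r{\left(s \right)}} = \frac{1}{-15 - \frac{29}{2 \cdot 11}} = \frac{1}{-15 - \frac{29}{22}} = \frac{1}{- \frac{359}{22}} = - \frac{22}{359}$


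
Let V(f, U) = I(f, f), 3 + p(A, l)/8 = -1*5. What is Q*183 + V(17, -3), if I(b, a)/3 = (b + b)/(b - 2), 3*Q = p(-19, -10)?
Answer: -19486/5 ≈ -3897.2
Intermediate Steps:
p(A, l) = -64 (p(A, l) = -24 + 8*(-1*5) = -24 + 8*(-5) = -24 - 40 = -64)
Q = -64/3 (Q = (⅓)*(-64) = -64/3 ≈ -21.333)
I(b, a) = 6*b/(-2 + b) (I(b, a) = 3*((b + b)/(b - 2)) = 3*((2*b)/(-2 + b)) = 3*(2*b/(-2 + b)) = 6*b/(-2 + b))
V(f, U) = 6*f/(-2 + f)
Q*183 + V(17, -3) = -64/3*183 + 6*17/(-2 + 17) = -3904 + 6*17/15 = -3904 + 6*17*(1/15) = -3904 + 34/5 = -19486/5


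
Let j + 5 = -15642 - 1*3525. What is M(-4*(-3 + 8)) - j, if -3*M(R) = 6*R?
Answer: 19212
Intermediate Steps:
M(R) = -2*R
j = -19172 (j = -5 + (-15642 - 1*3525) = -5 + (-15642 - 3525) = -5 - 19167 = -19172)
M(-4*(-3 + 8)) - j = -(-8)*(-3 + 8) - 1*(-19172) = -(-8)*5 + 19172 = -2*(-20) + 19172 = 40 + 19172 = 19212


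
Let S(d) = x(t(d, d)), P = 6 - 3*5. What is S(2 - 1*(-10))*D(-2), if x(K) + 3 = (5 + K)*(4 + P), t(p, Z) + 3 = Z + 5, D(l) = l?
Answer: 196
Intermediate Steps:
P = -9 (P = 6 - 15 = -9)
t(p, Z) = 2 + Z (t(p, Z) = -3 + (Z + 5) = -3 + (5 + Z) = 2 + Z)
x(K) = -28 - 5*K (x(K) = -3 + (5 + K)*(4 - 9) = -3 + (5 + K)*(-5) = -3 + (-25 - 5*K) = -28 - 5*K)
S(d) = -38 - 5*d (S(d) = -28 - 5*(2 + d) = -28 + (-10 - 5*d) = -38 - 5*d)
S(2 - 1*(-10))*D(-2) = (-38 - 5*(2 - 1*(-10)))*(-2) = (-38 - 5*(2 + 10))*(-2) = (-38 - 5*12)*(-2) = (-38 - 60)*(-2) = -98*(-2) = 196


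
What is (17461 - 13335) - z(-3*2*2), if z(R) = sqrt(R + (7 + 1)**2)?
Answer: 4126 - 2*sqrt(13) ≈ 4118.8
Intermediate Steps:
z(R) = sqrt(64 + R) (z(R) = sqrt(R + 8**2) = sqrt(R + 64) = sqrt(64 + R))
(17461 - 13335) - z(-3*2*2) = (17461 - 13335) - sqrt(64 - 3*2*2) = 4126 - sqrt(64 - 6*2) = 4126 - sqrt(64 - 12) = 4126 - sqrt(52) = 4126 - 2*sqrt(13)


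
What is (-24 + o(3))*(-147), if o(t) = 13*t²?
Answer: -13671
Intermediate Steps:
(-24 + o(3))*(-147) = (-24 + 13*3²)*(-147) = (-24 + 13*9)*(-147) = (-24 + 117)*(-147) = 93*(-147) = -13671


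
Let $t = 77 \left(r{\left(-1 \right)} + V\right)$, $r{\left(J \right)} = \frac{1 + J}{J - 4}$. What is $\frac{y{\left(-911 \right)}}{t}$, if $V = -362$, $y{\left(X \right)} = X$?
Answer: $\frac{911}{27874} \approx 0.032683$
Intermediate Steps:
$r{\left(J \right)} = \frac{1 + J}{-4 + J}$
$t = -27874$ ($t = 77 \left(\frac{1 - 1}{-4 - 1} - 362\right) = 77 \left(\frac{1}{-5} \cdot 0 - 362\right) = 77 \left(\left(- \frac{1}{5}\right) 0 - 362\right) = 77 \left(0 - 362\right) = 77 \left(-362\right) = -27874$)
$\frac{y{\left(-911 \right)}}{t} = - \frac{911}{-27874} = \left(-911\right) \left(- \frac{1}{27874}\right) = \frac{911}{27874}$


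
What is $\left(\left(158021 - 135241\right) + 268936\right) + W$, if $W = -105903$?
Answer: $185813$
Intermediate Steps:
$\left(\left(158021 - 135241\right) + 268936\right) + W = \left(\left(158021 - 135241\right) + 268936\right) - 105903 = \left(22780 + 268936\right) - 105903 = 291716 - 105903 = 185813$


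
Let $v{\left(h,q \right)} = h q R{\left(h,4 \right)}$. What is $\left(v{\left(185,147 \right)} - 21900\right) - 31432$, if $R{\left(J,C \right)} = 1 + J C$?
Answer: $20098163$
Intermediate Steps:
$R{\left(J,C \right)} = 1 + C J$
$v{\left(h,q \right)} = h q \left(1 + 4 h\right)$
$\left(v{\left(185,147 \right)} - 21900\right) - 31432 = \left(185 \cdot 147 \left(1 + 4 \cdot 185\right) - 21900\right) - 31432 = \left(185 \cdot 147 \left(1 + 740\right) - 21900\right) - 31432 = \left(185 \cdot 147 \cdot 741 - 21900\right) - 31432 = \left(20151495 - 21900\right) - 31432 = 20129595 - 31432 = 20098163$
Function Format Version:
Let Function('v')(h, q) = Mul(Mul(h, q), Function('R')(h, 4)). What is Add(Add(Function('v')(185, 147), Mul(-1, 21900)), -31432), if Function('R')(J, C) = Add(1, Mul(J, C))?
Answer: 20098163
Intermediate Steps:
Function('R')(J, C) = Add(1, Mul(C, J))
Function('v')(h, q) = Mul(h, q, Add(1, Mul(4, h))) (Function('v')(h, q) = Mul(Mul(h, q), Add(1, Mul(4, h))) = Mul(h, q, Add(1, Mul(4, h))))
Add(Add(Function('v')(185, 147), Mul(-1, 21900)), -31432) = Add(Add(Mul(185, 147, Add(1, Mul(4, 185))), Mul(-1, 21900)), -31432) = Add(Add(Mul(185, 147, Add(1, 740)), -21900), -31432) = Add(Add(Mul(185, 147, 741), -21900), -31432) = Add(Add(20151495, -21900), -31432) = Add(20129595, -31432) = 20098163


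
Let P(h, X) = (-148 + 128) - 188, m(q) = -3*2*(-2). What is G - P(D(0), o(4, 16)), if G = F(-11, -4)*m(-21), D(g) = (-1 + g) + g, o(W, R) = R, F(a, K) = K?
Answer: 160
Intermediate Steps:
m(q) = 12 (m(q) = -6*(-2) = 12)
D(g) = -1 + 2*g
P(h, X) = -208 (P(h, X) = -20 - 188 = -208)
G = -48 (G = -4*12 = -48)
G - P(D(0), o(4, 16)) = -48 - 1*(-208) = -48 + 208 = 160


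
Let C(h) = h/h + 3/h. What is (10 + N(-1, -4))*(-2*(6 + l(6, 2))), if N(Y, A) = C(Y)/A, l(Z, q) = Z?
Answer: -252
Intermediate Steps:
C(h) = 1 + 3/h
N(Y, A) = (3 + Y)/(A*Y) (N(Y, A) = ((3 + Y)/Y)/A = (3 + Y)/(A*Y))
(10 + N(-1, -4))*(-2*(6 + l(6, 2))) = (10 + (3 - 1)/(-4*(-1)))*(-2*(6 + 6)) = (10 - ¼*(-1)*2)*(-2*12) = (10 + ½)*(-24) = (21/2)*(-24) = -252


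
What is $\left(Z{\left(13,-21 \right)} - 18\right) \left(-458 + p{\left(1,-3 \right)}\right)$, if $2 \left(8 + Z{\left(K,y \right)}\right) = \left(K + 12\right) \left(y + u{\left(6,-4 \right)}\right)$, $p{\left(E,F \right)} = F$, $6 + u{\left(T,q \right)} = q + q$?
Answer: $\frac{427347}{2} \approx 2.1367 \cdot 10^{5}$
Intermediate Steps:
$u{\left(T,q \right)} = -6 + 2 q$ ($u{\left(T,q \right)} = -6 + \left(q + q\right) = -6 + 2 q$)
$Z{\left(K,y \right)} = -8 + \frac{\left(-14 + y\right) \left(12 + K\right)}{2}$ ($Z{\left(K,y \right)} = -8 + \frac{\left(K + 12\right) \left(y + \left(-6 + 2 \left(-4\right)\right)\right)}{2} = -8 + \frac{\left(12 + K\right) \left(y - 14\right)}{2} = -8 + \frac{\left(12 + K\right) \left(-14 + y\right)}{2} = -8 + \frac{\left(-14 + y\right) \left(12 + K\right)}{2}$)
$\left(Z{\left(13,-21 \right)} - 18\right) \left(-458 + p{\left(1,-3 \right)}\right) = \left(\left(-92 - 91 + 6 \left(-21\right) + \frac{1}{2} \cdot 13 \left(-21\right)\right) - 18\right) \left(-458 - 3\right) = \left(\left(-92 - 91 - 126 - \frac{273}{2}\right) - 18\right) \left(-461\right) = \left(- \frac{891}{2} - 18\right) \left(-461\right) = \left(- \frac{927}{2}\right) \left(-461\right) = \frac{427347}{2}$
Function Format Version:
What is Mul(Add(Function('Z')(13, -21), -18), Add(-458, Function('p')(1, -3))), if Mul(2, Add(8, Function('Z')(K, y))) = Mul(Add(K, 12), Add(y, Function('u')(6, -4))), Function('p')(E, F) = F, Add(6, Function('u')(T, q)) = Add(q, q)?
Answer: Rational(427347, 2) ≈ 2.1367e+5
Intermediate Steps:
Function('u')(T, q) = Add(-6, Mul(2, q)) (Function('u')(T, q) = Add(-6, Add(q, q)) = Add(-6, Mul(2, q)))
Function('Z')(K, y) = Add(-8, Mul(Rational(1, 2), Add(-14, y), Add(12, K))) (Function('Z')(K, y) = Add(-8, Mul(Rational(1, 2), Mul(Add(K, 12), Add(y, Add(-6, Mul(2, -4)))))) = Add(-8, Mul(Rational(1, 2), Mul(Add(12, K), Add(y, Add(-6, -8))))) = Add(-8, Mul(Rational(1, 2), Mul(Add(12, K), Add(y, -14)))) = Add(-8, Mul(Rational(1, 2), Mul(Add(12, K), Add(-14, y)))) = Add(-8, Mul(Rational(1, 2), Mul(Add(-14, y), Add(12, K)))) = Add(-8, Mul(Rational(1, 2), Add(-14, y), Add(12, K))))
Mul(Add(Function('Z')(13, -21), -18), Add(-458, Function('p')(1, -3))) = Mul(Add(Add(-92, Mul(-7, 13), Mul(6, -21), Mul(Rational(1, 2), 13, -21)), -18), Add(-458, -3)) = Mul(Add(Add(-92, -91, -126, Rational(-273, 2)), -18), -461) = Mul(Add(Rational(-891, 2), -18), -461) = Mul(Rational(-927, 2), -461) = Rational(427347, 2)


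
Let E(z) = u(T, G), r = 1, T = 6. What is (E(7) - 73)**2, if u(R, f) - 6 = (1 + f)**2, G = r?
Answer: 3969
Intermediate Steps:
G = 1
u(R, f) = 6 + (1 + f)**2
E(z) = 10 (E(z) = 6 + (1 + 1)**2 = 6 + 2**2 = 6 + 4 = 10)
(E(7) - 73)**2 = (10 - 73)**2 = (-63)**2 = 3969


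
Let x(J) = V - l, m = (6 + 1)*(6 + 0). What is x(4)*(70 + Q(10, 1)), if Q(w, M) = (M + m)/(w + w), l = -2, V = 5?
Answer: 10101/20 ≈ 505.05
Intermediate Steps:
m = 42 (m = 7*6 = 42)
Q(w, M) = (42 + M)/(2*w) (Q(w, M) = (M + 42)/(w + w) = (42 + M)/((2*w)) = (42 + M)*(1/(2*w)) = (42 + M)/(2*w))
x(J) = 7 (x(J) = 5 - 1*(-2) = 5 + 2 = 7)
x(4)*(70 + Q(10, 1)) = 7*(70 + (½)*(42 + 1)/10) = 7*(70 + (½)*(⅒)*43) = 7*(70 + 43/20) = 7*(1443/20) = 10101/20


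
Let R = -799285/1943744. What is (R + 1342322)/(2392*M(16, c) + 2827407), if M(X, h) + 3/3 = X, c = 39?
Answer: 289903281587/618388547392 ≈ 0.46880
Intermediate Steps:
M(X, h) = -1 + X
R = -799285/1943744 (R = -799285*1/1943744 = -799285/1943744 ≈ -0.41121)
(R + 1342322)/(2392*M(16, c) + 2827407) = (-799285/1943744 + 1342322)/(2392*(-1 + 16) + 2827407) = 2609129534283/(1943744*(2392*15 + 2827407)) = 2609129534283/(1943744*(35880 + 2827407)) = (2609129534283/1943744)/2863287 = (2609129534283/1943744)*(1/2863287) = 289903281587/618388547392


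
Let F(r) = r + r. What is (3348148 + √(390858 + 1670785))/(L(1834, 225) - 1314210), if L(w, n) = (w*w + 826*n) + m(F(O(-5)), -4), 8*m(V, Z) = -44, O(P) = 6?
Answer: 6696296/4470381 + 2*√2061643/4470381 ≈ 1.4986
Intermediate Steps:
F(r) = 2*r
m(V, Z) = -11/2 (m(V, Z) = (⅛)*(-44) = -11/2)
L(w, n) = -11/2 + w² + 826*n (L(w, n) = (w*w + 826*n) - 11/2 = (w² + 826*n) - 11/2 = -11/2 + w² + 826*n)
(3348148 + √(390858 + 1670785))/(L(1834, 225) - 1314210) = (3348148 + √(390858 + 1670785))/((-11/2 + 1834² + 826*225) - 1314210) = (3348148 + √2061643)/((-11/2 + 3363556 + 185850) - 1314210) = (3348148 + √2061643)/(7098801/2 - 1314210) = (3348148 + √2061643)/(4470381/2) = (3348148 + √2061643)*(2/4470381) = 6696296/4470381 + 2*√2061643/4470381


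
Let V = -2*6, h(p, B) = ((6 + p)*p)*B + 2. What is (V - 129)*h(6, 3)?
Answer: -30738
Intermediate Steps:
h(p, B) = 2 + B*p*(6 + p) (h(p, B) = (p*(6 + p))*B + 2 = B*p*(6 + p) + 2 = 2 + B*p*(6 + p))
V = -12
(V - 129)*h(6, 3) = (-12 - 129)*(2 + 3*6² + 6*3*6) = -141*(2 + 3*36 + 108) = -141*(2 + 108 + 108) = -141*218 = -30738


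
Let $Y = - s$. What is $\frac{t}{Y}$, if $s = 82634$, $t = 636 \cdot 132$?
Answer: $- \frac{41976}{41317} \approx -1.0159$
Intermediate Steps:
$t = 83952$
$Y = -82634$ ($Y = \left(-1\right) 82634 = -82634$)
$\frac{t}{Y} = \frac{83952}{-82634} = 83952 \left(- \frac{1}{82634}\right) = - \frac{41976}{41317}$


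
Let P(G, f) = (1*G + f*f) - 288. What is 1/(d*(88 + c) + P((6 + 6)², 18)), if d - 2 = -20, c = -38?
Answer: -1/720 ≈ -0.0013889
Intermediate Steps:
d = -18 (d = 2 - 20 = -18)
P(G, f) = -288 + G + f² (P(G, f) = (G + f²) - 288 = -288 + G + f²)
1/(d*(88 + c) + P((6 + 6)², 18)) = 1/(-18*(88 - 38) + (-288 + (6 + 6)² + 18²)) = 1/(-18*50 + (-288 + 12² + 324)) = 1/(-900 + (-288 + 144 + 324)) = 1/(-900 + 180) = 1/(-720) = -1/720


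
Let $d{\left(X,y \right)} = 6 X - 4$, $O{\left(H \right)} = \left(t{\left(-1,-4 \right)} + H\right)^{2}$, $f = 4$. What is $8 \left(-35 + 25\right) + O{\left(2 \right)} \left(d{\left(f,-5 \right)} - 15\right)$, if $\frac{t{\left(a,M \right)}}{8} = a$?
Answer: $100$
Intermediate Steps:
$t{\left(a,M \right)} = 8 a$
$O{\left(H \right)} = \left(-8 + H\right)^{2}$ ($O{\left(H \right)} = \left(8 \left(-1\right) + H\right)^{2} = \left(-8 + H\right)^{2}$)
$d{\left(X,y \right)} = -4 + 6 X$
$8 \left(-35 + 25\right) + O{\left(2 \right)} \left(d{\left(f,-5 \right)} - 15\right) = 8 \left(-35 + 25\right) + \left(-8 + 2\right)^{2} \left(\left(-4 + 6 \cdot 4\right) - 15\right) = 8 \left(-10\right) + \left(-6\right)^{2} \left(\left(-4 + 24\right) - 15\right) = -80 + 36 \left(20 - 15\right) = -80 + 36 \cdot 5 = -80 + 180 = 100$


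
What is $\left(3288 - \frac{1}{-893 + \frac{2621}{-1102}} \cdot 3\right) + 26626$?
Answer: $\frac{29516356504}{986707} \approx 29914.0$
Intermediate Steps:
$\left(3288 - \frac{1}{-893 + \frac{2621}{-1102}} \cdot 3\right) + 26626 = \left(3288 - \frac{1}{-893 + 2621 \left(- \frac{1}{1102}\right)} 3\right) + 26626 = \left(3288 - \frac{1}{-893 - \frac{2621}{1102}} \cdot 3\right) + 26626 = \left(3288 - \frac{1}{- \frac{986707}{1102}} \cdot 3\right) + 26626 = \left(3288 - \left(- \frac{1102}{986707}\right) 3\right) + 26626 = \left(3288 - - \frac{3306}{986707}\right) + 26626 = \left(3288 + \frac{3306}{986707}\right) + 26626 = \frac{3244295922}{986707} + 26626 = \frac{29516356504}{986707}$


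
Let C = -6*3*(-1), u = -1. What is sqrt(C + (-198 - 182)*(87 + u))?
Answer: I*sqrt(32662) ≈ 180.73*I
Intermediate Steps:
C = 18 (C = -18*(-1) = 18)
sqrt(C + (-198 - 182)*(87 + u)) = sqrt(18 + (-198 - 182)*(87 - 1)) = sqrt(18 - 380*86) = sqrt(18 - 32680) = sqrt(-32662) = I*sqrt(32662)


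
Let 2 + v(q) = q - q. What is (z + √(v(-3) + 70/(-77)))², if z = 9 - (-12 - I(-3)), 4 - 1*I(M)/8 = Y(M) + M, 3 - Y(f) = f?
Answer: 9219/11 + 232*I*√22/11 ≈ 838.09 + 98.925*I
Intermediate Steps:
v(q) = -2 (v(q) = -2 + (q - q) = -2 + 0 = -2)
Y(f) = 3 - f
I(M) = 8 (I(M) = 32 - 8*((3 - M) + M) = 32 - 8*3 = 32 - 24 = 8)
z = 29 (z = 9 - (-12 - 1*8) = 9 - (-12 - 8) = 9 - 1*(-20) = 9 + 20 = 29)
(z + √(v(-3) + 70/(-77)))² = (29 + √(-2 + 70/(-77)))² = (29 + √(-2 + 70*(-1/77)))² = (29 + √(-2 - 10/11))² = (29 + √(-32/11))² = (29 + 4*I*√22/11)²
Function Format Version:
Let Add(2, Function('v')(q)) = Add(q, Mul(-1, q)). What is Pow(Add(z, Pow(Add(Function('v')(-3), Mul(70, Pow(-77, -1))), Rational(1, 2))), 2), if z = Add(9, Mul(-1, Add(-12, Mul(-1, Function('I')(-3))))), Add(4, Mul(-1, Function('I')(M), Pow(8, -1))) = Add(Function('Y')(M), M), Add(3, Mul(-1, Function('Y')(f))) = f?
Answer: Add(Rational(9219, 11), Mul(Rational(232, 11), I, Pow(22, Rational(1, 2)))) ≈ Add(838.09, Mul(98.925, I))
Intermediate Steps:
Function('v')(q) = -2 (Function('v')(q) = Add(-2, Add(q, Mul(-1, q))) = Add(-2, 0) = -2)
Function('Y')(f) = Add(3, Mul(-1, f))
Function('I')(M) = 8 (Function('I')(M) = Add(32, Mul(-8, Add(Add(3, Mul(-1, M)), M))) = Add(32, Mul(-8, 3)) = Add(32, -24) = 8)
z = 29 (z = Add(9, Mul(-1, Add(-12, Mul(-1, 8)))) = Add(9, Mul(-1, Add(-12, -8))) = Add(9, Mul(-1, -20)) = Add(9, 20) = 29)
Pow(Add(z, Pow(Add(Function('v')(-3), Mul(70, Pow(-77, -1))), Rational(1, 2))), 2) = Pow(Add(29, Pow(Add(-2, Mul(70, Pow(-77, -1))), Rational(1, 2))), 2) = Pow(Add(29, Pow(Add(-2, Mul(70, Rational(-1, 77))), Rational(1, 2))), 2) = Pow(Add(29, Pow(Add(-2, Rational(-10, 11)), Rational(1, 2))), 2) = Pow(Add(29, Pow(Rational(-32, 11), Rational(1, 2))), 2) = Pow(Add(29, Mul(Rational(4, 11), I, Pow(22, Rational(1, 2)))), 2)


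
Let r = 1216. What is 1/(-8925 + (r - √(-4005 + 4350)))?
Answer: -7709/59428336 + √345/59428336 ≈ -0.00012941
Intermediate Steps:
1/(-8925 + (r - √(-4005 + 4350))) = 1/(-8925 + (1216 - √(-4005 + 4350))) = 1/(-8925 + (1216 - √345)) = 1/(-7709 - √345)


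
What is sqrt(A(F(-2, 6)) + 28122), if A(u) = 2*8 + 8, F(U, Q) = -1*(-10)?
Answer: sqrt(28146) ≈ 167.77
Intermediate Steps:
F(U, Q) = 10
A(u) = 24 (A(u) = 16 + 8 = 24)
sqrt(A(F(-2, 6)) + 28122) = sqrt(24 + 28122) = sqrt(28146)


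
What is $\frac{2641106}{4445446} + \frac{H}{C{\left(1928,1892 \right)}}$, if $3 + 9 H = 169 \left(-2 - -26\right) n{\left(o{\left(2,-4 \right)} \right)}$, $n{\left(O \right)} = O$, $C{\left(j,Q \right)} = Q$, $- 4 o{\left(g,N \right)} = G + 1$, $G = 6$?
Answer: $\frac{744757829}{4205391916} \approx 0.1771$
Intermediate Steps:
$o{\left(g,N \right)} = - \frac{7}{4}$ ($o{\left(g,N \right)} = - \frac{6 + 1}{4} = \left(- \frac{1}{4}\right) 7 = - \frac{7}{4}$)
$H = -789$ ($H = - \frac{1}{3} + \frac{169 \left(-2 - -26\right) \left(- \frac{7}{4}\right)}{9} = - \frac{1}{3} + \frac{169 \left(-2 + 26\right) \left(- \frac{7}{4}\right)}{9} = - \frac{1}{3} + \frac{169 \cdot 24 \left(- \frac{7}{4}\right)}{9} = - \frac{1}{3} + \frac{4056 \left(- \frac{7}{4}\right)}{9} = - \frac{1}{3} + \frac{1}{9} \left(-7098\right) = - \frac{1}{3} - \frac{2366}{3} = -789$)
$\frac{2641106}{4445446} + \frac{H}{C{\left(1928,1892 \right)}} = \frac{2641106}{4445446} - \frac{789}{1892} = 2641106 \cdot \frac{1}{4445446} - \frac{789}{1892} = \frac{1320553}{2222723} - \frac{789}{1892} = \frac{744757829}{4205391916}$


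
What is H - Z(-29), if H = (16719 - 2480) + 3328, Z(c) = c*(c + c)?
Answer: 15885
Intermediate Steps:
Z(c) = 2*c² (Z(c) = c*(2*c) = 2*c²)
H = 17567 (H = 14239 + 3328 = 17567)
H - Z(-29) = 17567 - 2*(-29)² = 17567 - 2*841 = 17567 - 1*1682 = 17567 - 1682 = 15885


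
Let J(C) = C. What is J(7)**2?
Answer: 49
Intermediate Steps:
J(7)**2 = 7**2 = 49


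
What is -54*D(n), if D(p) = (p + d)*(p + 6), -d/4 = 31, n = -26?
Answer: -162000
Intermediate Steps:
d = -124 (d = -4*31 = -124)
D(p) = (-124 + p)*(6 + p) (D(p) = (p - 124)*(p + 6) = (-124 + p)*(6 + p))
-54*D(n) = -54*(-744 + (-26)² - 118*(-26)) = -54*(-744 + 676 + 3068) = -54*3000 = -162000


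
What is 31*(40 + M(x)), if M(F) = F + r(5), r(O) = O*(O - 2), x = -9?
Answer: 1426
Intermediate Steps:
r(O) = O*(-2 + O)
M(F) = 15 + F (M(F) = F + 5*(-2 + 5) = F + 5*3 = F + 15 = 15 + F)
31*(40 + M(x)) = 31*(40 + (15 - 9)) = 31*(40 + 6) = 31*46 = 1426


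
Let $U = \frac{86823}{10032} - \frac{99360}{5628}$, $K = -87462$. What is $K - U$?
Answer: $- \frac{12468698931}{142576} \approx -87453.0$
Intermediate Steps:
$U = - \frac{1283181}{142576}$ ($U = 86823 \cdot \frac{1}{10032} - \frac{8280}{469} = \frac{2631}{304} - \frac{8280}{469} = - \frac{1283181}{142576} \approx -9.0$)
$K - U = -87462 - - \frac{1283181}{142576} = -87462 + \frac{1283181}{142576} = - \frac{12468698931}{142576}$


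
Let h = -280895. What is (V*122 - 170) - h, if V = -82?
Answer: 270721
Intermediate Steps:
(V*122 - 170) - h = (-82*122 - 170) - 1*(-280895) = (-10004 - 170) + 280895 = -10174 + 280895 = 270721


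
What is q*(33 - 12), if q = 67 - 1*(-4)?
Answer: 1491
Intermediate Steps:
q = 71 (q = 67 + 4 = 71)
q*(33 - 12) = 71*(33 - 12) = 71*21 = 1491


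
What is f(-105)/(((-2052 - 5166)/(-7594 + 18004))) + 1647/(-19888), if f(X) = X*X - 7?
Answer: -380185563581/23925264 ≈ -15891.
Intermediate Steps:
f(X) = -7 + X² (f(X) = X² - 7 = -7 + X²)
f(-105)/(((-2052 - 5166)/(-7594 + 18004))) + 1647/(-19888) = (-7 + (-105)²)/(((-2052 - 5166)/(-7594 + 18004))) + 1647/(-19888) = (-7 + 11025)/((-7218/10410)) + 1647*(-1/19888) = 11018/((-7218*1/10410)) - 1647/19888 = 11018/(-1203/1735) - 1647/19888 = 11018*(-1735/1203) - 1647/19888 = -19116230/1203 - 1647/19888 = -380185563581/23925264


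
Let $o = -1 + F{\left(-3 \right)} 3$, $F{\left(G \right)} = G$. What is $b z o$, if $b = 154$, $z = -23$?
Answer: $35420$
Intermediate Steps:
$o = -10$ ($o = -1 - 9 = -10$)
$b z o = 154 \left(-23\right) \left(-10\right) = \left(-3542\right) \left(-10\right) = 35420$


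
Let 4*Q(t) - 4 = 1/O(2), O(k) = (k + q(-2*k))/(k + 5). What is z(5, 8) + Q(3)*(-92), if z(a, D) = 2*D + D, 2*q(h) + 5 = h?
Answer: -18/5 ≈ -3.6000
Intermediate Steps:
q(h) = -5/2 + h/2
O(k) = -5/(2*(5 + k)) (O(k) = (k + (-5/2 + (-2*k)/2))/(k + 5) = (k + (-5/2 - k))/(5 + k) = -5/(2*(5 + k)))
Q(t) = 3/10 (Q(t) = 1 + 1/(4*((-5/(10 + 2*2)))) = 1 + 1/(4*((-5/(10 + 4)))) = 1 + 1/(4*((-5/14))) = 1 + 1/(4*((-5*1/14))) = 1 + 1/(4*(-5/14)) = 1 + (¼)*(-14/5) = 1 - 7/10 = 3/10)
z(a, D) = 3*D
z(5, 8) + Q(3)*(-92) = 3*8 + (3/10)*(-92) = 24 - 138/5 = -18/5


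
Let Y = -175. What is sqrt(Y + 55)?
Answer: 2*I*sqrt(30) ≈ 10.954*I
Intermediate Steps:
sqrt(Y + 55) = sqrt(-175 + 55) = sqrt(-120) = 2*I*sqrt(30)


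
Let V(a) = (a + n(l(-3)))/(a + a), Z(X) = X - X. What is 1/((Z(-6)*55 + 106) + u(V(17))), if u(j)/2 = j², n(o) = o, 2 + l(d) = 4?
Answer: 578/61629 ≈ 0.0093787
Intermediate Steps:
l(d) = 2 (l(d) = -2 + 4 = 2)
Z(X) = 0
V(a) = (2 + a)/(2*a) (V(a) = (a + 2)/(a + a) = (2 + a)/((2*a)) = (2 + a)*(1/(2*a)) = (2 + a)/(2*a))
u(j) = 2*j²
1/((Z(-6)*55 + 106) + u(V(17))) = 1/((0*55 + 106) + 2*((½)*(2 + 17)/17)²) = 1/((0 + 106) + 2*((½)*(1/17)*19)²) = 1/(106 + 2*(19/34)²) = 1/(106 + 2*(361/1156)) = 1/(106 + 361/578) = 1/(61629/578) = 578/61629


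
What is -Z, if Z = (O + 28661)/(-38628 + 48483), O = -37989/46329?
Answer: -88519832/30438153 ≈ -2.9082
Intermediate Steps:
O = -12663/15443 (O = -37989*1/46329 = -12663/15443 ≈ -0.81998)
Z = 88519832/30438153 (Z = (-12663/15443 + 28661)/(-38628 + 48483) = (442599160/15443)/9855 = (442599160/15443)*(1/9855) = 88519832/30438153 ≈ 2.9082)
-Z = -1*88519832/30438153 = -88519832/30438153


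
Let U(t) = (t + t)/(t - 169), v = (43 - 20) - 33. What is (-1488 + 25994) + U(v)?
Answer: 4386594/179 ≈ 24506.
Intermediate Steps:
v = -10 (v = 23 - 33 = -10)
U(t) = 2*t/(-169 + t) (U(t) = (2*t)/(-169 + t) = 2*t/(-169 + t))
(-1488 + 25994) + U(v) = (-1488 + 25994) + 2*(-10)/(-169 - 10) = 24506 + 2*(-10)/(-179) = 24506 + 2*(-10)*(-1/179) = 24506 + 20/179 = 4386594/179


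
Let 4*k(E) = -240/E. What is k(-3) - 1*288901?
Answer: -288881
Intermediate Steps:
k(E) = -60/E (k(E) = (-240/E)/4 = -60/E)
k(-3) - 1*288901 = -60/(-3) - 1*288901 = -60*(-⅓) - 288901 = 20 - 288901 = -288881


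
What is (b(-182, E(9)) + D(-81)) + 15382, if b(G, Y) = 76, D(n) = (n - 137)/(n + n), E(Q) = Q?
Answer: 1252207/81 ≈ 15459.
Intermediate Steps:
D(n) = (-137 + n)/(2*n) (D(n) = (-137 + n)/((2*n)) = (-137 + n)*(1/(2*n)) = (-137 + n)/(2*n))
(b(-182, E(9)) + D(-81)) + 15382 = (76 + (1/2)*(-137 - 81)/(-81)) + 15382 = (76 + (1/2)*(-1/81)*(-218)) + 15382 = (76 + 109/81) + 15382 = 6265/81 + 15382 = 1252207/81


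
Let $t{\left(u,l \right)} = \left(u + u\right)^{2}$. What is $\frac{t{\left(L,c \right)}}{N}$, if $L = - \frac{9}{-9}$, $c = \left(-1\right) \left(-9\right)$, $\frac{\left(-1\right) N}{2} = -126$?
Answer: $\frac{1}{63} \approx 0.015873$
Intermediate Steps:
$N = 252$ ($N = \left(-2\right) \left(-126\right) = 252$)
$c = 9$
$L = 1$ ($L = \left(-9\right) \left(- \frac{1}{9}\right) = 1$)
$t{\left(u,l \right)} = 4 u^{2}$ ($t{\left(u,l \right)} = \left(2 u\right)^{2} = 4 u^{2}$)
$\frac{t{\left(L,c \right)}}{N} = \frac{4 \cdot 1^{2}}{252} = \frac{4 \cdot 1}{252} = \frac{1}{252} \cdot 4 = \frac{1}{63}$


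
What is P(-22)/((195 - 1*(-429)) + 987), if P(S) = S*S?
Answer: 484/1611 ≈ 0.30043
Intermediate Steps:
P(S) = S**2
P(-22)/((195 - 1*(-429)) + 987) = (-22)**2/((195 - 1*(-429)) + 987) = 484/((195 + 429) + 987) = 484/(624 + 987) = 484/1611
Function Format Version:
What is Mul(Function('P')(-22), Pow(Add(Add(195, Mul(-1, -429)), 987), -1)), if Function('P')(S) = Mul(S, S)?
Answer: Rational(484, 1611) ≈ 0.30043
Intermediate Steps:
Function('P')(S) = Pow(S, 2)
Mul(Function('P')(-22), Pow(Add(Add(195, Mul(-1, -429)), 987), -1)) = Mul(Pow(-22, 2), Pow(Add(Add(195, Mul(-1, -429)), 987), -1)) = Mul(484, Pow(Add(Add(195, 429), 987), -1)) = Mul(484, Pow(Add(624, 987), -1)) = Mul(484, Pow(1611, -1)) = Mul(484, Rational(1, 1611)) = Rational(484, 1611)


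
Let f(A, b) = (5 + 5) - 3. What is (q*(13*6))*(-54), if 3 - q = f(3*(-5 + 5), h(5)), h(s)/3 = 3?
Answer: 16848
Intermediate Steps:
h(s) = 9 (h(s) = 3*3 = 9)
f(A, b) = 7 (f(A, b) = 10 - 3 = 7)
q = -4 (q = 3 - 1*7 = 3 - 7 = -4)
(q*(13*6))*(-54) = -52*6*(-54) = -4*78*(-54) = -312*(-54) = 16848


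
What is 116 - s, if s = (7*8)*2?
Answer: 4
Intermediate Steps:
s = 112 (s = 56*2 = 112)
116 - s = 116 - 1*112 = 116 - 112 = 4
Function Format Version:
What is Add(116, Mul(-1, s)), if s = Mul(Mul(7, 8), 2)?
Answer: 4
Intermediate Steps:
s = 112 (s = Mul(56, 2) = 112)
Add(116, Mul(-1, s)) = Add(116, Mul(-1, 112)) = Add(116, -112) = 4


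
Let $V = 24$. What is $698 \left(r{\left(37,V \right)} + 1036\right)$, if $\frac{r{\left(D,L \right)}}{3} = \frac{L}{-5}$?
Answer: $\frac{3565384}{5} \approx 7.1308 \cdot 10^{5}$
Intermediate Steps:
$r{\left(D,L \right)} = - \frac{3 L}{5}$ ($r{\left(D,L \right)} = 3 \frac{L}{-5} = 3 L \left(- \frac{1}{5}\right) = 3 \left(- \frac{L}{5}\right) = - \frac{3 L}{5}$)
$698 \left(r{\left(37,V \right)} + 1036\right) = 698 \left(\left(- \frac{3}{5}\right) 24 + 1036\right) = 698 \left(- \frac{72}{5} + 1036\right) = 698 \cdot \frac{5108}{5} = \frac{3565384}{5}$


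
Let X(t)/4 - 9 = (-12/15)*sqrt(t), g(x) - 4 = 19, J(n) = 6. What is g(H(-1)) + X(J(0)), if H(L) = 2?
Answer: 59 - 16*sqrt(6)/5 ≈ 51.162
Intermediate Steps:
g(x) = 23 (g(x) = 4 + 19 = 23)
X(t) = 36 - 16*sqrt(t)/5 (X(t) = 36 + 4*((-12/15)*sqrt(t)) = 36 + 4*((-12*1/15)*sqrt(t)) = 36 + 4*(-4*sqrt(t)/5) = 36 - 16*sqrt(t)/5)
g(H(-1)) + X(J(0)) = 23 + (36 - 16*sqrt(6)/5) = 59 - 16*sqrt(6)/5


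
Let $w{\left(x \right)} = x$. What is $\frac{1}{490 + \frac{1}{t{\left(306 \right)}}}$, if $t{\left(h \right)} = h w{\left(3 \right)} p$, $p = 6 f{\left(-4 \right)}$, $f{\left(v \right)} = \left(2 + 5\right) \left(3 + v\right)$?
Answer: $\frac{38556}{18892439} \approx 0.0020408$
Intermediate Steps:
$f{\left(v \right)} = 21 + 7 v$ ($f{\left(v \right)} = 7 \left(3 + v\right) = 21 + 7 v$)
$p = -42$ ($p = 6 \left(21 + 7 \left(-4\right)\right) = 6 \left(21 - 28\right) = 6 \left(-7\right) = -42$)
$t{\left(h \right)} = - 126 h$ ($t{\left(h \right)} = h 3 \left(-42\right) = 3 h \left(-42\right) = - 126 h$)
$\frac{1}{490 + \frac{1}{t{\left(306 \right)}}} = \frac{1}{490 + \frac{1}{\left(-126\right) 306}} = \frac{1}{490 + \frac{1}{-38556}} = \frac{1}{490 - \frac{1}{38556}} = \frac{1}{\frac{18892439}{38556}} = \frac{38556}{18892439}$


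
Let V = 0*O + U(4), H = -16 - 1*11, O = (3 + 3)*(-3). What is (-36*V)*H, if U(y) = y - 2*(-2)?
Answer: 7776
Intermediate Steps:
U(y) = 4 + y (U(y) = y + 4 = 4 + y)
O = -18 (O = 6*(-3) = -18)
H = -27 (H = -16 - 11 = -27)
V = 8 (V = 0*(-18) + (4 + 4) = 0 + 8 = 8)
(-36*V)*H = -36*8*(-27) = -288*(-27) = 7776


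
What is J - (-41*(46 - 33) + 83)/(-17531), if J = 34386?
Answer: 602820516/17531 ≈ 34386.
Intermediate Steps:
J - (-41*(46 - 33) + 83)/(-17531) = 34386 - (-41*(46 - 33) + 83)/(-17531) = 34386 - (-41*13 + 83)*(-1)/17531 = 34386 - (-533 + 83)*(-1)/17531 = 34386 - (-450)*(-1)/17531 = 34386 - 1*450/17531 = 34386 - 450/17531 = 602820516/17531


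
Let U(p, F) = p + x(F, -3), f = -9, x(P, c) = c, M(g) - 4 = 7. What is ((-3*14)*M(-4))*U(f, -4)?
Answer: 5544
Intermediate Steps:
M(g) = 11 (M(g) = 4 + 7 = 11)
U(p, F) = -3 + p (U(p, F) = p - 3 = -3 + p)
((-3*14)*M(-4))*U(f, -4) = (-3*14*11)*(-3 - 9) = -42*11*(-12) = -462*(-12) = 5544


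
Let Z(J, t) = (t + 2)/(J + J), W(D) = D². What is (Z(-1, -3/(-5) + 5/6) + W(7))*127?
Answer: 360299/60 ≈ 6005.0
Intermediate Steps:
Z(J, t) = (2 + t)/(2*J) (Z(J, t) = (2 + t)/((2*J)) = (2 + t)*(1/(2*J)) = (2 + t)/(2*J))
(Z(-1, -3/(-5) + 5/6) + W(7))*127 = ((½)*(2 + (-3/(-5) + 5/6))/(-1) + 7²)*127 = ((½)*(-1)*(2 + (-3*(-⅕) + 5*(⅙))) + 49)*127 = ((½)*(-1)*(2 + (⅗ + ⅚)) + 49)*127 = ((½)*(-1)*(2 + 43/30) + 49)*127 = ((½)*(-1)*(103/30) + 49)*127 = (-103/60 + 49)*127 = (2837/60)*127 = 360299/60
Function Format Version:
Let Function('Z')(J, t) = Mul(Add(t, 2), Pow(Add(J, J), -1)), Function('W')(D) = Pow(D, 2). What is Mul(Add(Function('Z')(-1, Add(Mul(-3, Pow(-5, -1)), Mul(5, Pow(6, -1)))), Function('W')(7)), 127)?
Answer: Rational(360299, 60) ≈ 6005.0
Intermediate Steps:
Function('Z')(J, t) = Mul(Rational(1, 2), Pow(J, -1), Add(2, t)) (Function('Z')(J, t) = Mul(Add(2, t), Pow(Mul(2, J), -1)) = Mul(Add(2, t), Mul(Rational(1, 2), Pow(J, -1))) = Mul(Rational(1, 2), Pow(J, -1), Add(2, t)))
Mul(Add(Function('Z')(-1, Add(Mul(-3, Pow(-5, -1)), Mul(5, Pow(6, -1)))), Function('W')(7)), 127) = Mul(Add(Mul(Rational(1, 2), Pow(-1, -1), Add(2, Add(Mul(-3, Pow(-5, -1)), Mul(5, Pow(6, -1))))), Pow(7, 2)), 127) = Mul(Add(Mul(Rational(1, 2), -1, Add(2, Add(Mul(-3, Rational(-1, 5)), Mul(5, Rational(1, 6))))), 49), 127) = Mul(Add(Mul(Rational(1, 2), -1, Add(2, Add(Rational(3, 5), Rational(5, 6)))), 49), 127) = Mul(Add(Mul(Rational(1, 2), -1, Add(2, Rational(43, 30))), 49), 127) = Mul(Add(Mul(Rational(1, 2), -1, Rational(103, 30)), 49), 127) = Mul(Add(Rational(-103, 60), 49), 127) = Mul(Rational(2837, 60), 127) = Rational(360299, 60)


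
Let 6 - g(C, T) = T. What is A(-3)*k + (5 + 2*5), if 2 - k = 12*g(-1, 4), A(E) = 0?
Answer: 15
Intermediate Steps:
g(C, T) = 6 - T
k = -22 (k = 2 - 12*(6 - 1*4) = 2 - 12*(6 - 4) = 2 - 12*2 = 2 - 1*24 = 2 - 24 = -22)
A(-3)*k + (5 + 2*5) = 0*(-22) + (5 + 2*5) = 0 + (5 + 10) = 0 + 15 = 15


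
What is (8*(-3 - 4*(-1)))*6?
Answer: 48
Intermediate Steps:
(8*(-3 - 4*(-1)))*6 = (8*(-3 + 4))*6 = (8*1)*6 = 8*6 = 48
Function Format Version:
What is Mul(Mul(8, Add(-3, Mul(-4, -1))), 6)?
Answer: 48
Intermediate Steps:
Mul(Mul(8, Add(-3, Mul(-4, -1))), 6) = Mul(Mul(8, Add(-3, 4)), 6) = Mul(Mul(8, 1), 6) = Mul(8, 6) = 48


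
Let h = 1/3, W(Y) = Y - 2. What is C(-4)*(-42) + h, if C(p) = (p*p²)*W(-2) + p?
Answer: -31751/3 ≈ -10584.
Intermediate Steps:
W(Y) = -2 + Y
h = ⅓ ≈ 0.33333
C(p) = p - 4*p³ (C(p) = (p*p²)*(-2 - 2) + p = p³*(-4) + p = -4*p³ + p = p - 4*p³)
C(-4)*(-42) + h = (-4 - 4*(-4)³)*(-42) + ⅓ = (-4 - 4*(-64))*(-42) + ⅓ = (-4 + 256)*(-42) + ⅓ = 252*(-42) + ⅓ = -10584 + ⅓ = -31751/3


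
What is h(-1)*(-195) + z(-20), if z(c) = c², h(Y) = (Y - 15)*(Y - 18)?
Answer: -58880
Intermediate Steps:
h(Y) = (-18 + Y)*(-15 + Y) (h(Y) = (-15 + Y)*(-18 + Y) = (-18 + Y)*(-15 + Y))
h(-1)*(-195) + z(-20) = (270 + (-1)² - 33*(-1))*(-195) + (-20)² = (270 + 1 + 33)*(-195) + 400 = 304*(-195) + 400 = -59280 + 400 = -58880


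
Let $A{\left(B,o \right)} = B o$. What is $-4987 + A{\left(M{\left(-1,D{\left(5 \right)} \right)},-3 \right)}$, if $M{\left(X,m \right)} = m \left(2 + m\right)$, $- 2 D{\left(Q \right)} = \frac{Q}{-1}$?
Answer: $- \frac{20083}{4} \approx -5020.8$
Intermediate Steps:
$D{\left(Q \right)} = \frac{Q}{2}$ ($D{\left(Q \right)} = - \frac{Q \frac{1}{-1}}{2} = - \frac{Q \left(-1\right)}{2} = - \frac{\left(-1\right) Q}{2} = \frac{Q}{2}$)
$-4987 + A{\left(M{\left(-1,D{\left(5 \right)} \right)},-3 \right)} = -4987 + \frac{1}{2} \cdot 5 \left(2 + \frac{1}{2} \cdot 5\right) \left(-3\right) = -4987 + \frac{5 \left(2 + \frac{5}{2}\right)}{2} \left(-3\right) = -4987 + \frac{5}{2} \cdot \frac{9}{2} \left(-3\right) = -4987 + \frac{45}{4} \left(-3\right) = -4987 - \frac{135}{4} = - \frac{20083}{4}$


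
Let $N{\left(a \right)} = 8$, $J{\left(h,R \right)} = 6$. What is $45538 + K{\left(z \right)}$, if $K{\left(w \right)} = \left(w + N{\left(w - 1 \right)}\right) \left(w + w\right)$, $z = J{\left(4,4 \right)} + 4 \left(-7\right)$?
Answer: $46154$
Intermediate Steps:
$z = -22$ ($z = 6 + 4 \left(-7\right) = 6 - 28 = -22$)
$K{\left(w \right)} = 2 w \left(8 + w\right)$ ($K{\left(w \right)} = \left(w + 8\right) \left(w + w\right) = \left(8 + w\right) 2 w = 2 w \left(8 + w\right)$)
$45538 + K{\left(z \right)} = 45538 + 2 \left(-22\right) \left(8 - 22\right) = 45538 + 2 \left(-22\right) \left(-14\right) = 45538 + 616 = 46154$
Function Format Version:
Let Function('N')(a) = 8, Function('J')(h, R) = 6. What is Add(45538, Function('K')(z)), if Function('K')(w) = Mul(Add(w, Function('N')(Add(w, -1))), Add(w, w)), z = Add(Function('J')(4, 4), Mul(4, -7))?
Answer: 46154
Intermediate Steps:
z = -22 (z = Add(6, Mul(4, -7)) = Add(6, -28) = -22)
Function('K')(w) = Mul(2, w, Add(8, w)) (Function('K')(w) = Mul(Add(w, 8), Add(w, w)) = Mul(Add(8, w), Mul(2, w)) = Mul(2, w, Add(8, w)))
Add(45538, Function('K')(z)) = Add(45538, Mul(2, -22, Add(8, -22))) = Add(45538, Mul(2, -22, -14)) = Add(45538, 616) = 46154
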